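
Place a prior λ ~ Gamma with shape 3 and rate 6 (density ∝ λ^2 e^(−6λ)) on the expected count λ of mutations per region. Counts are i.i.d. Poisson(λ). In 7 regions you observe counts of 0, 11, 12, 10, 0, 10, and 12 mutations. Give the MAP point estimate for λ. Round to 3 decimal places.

Σxᵢ = 0+11+12+10+0+10+12 = 55, with n = 7.
Posterior ∝ λ^2e^(−6λ) · λ^55e^(−7λ) = λ^57e^(−13λ), i.e. Gamma(shape=58, rate=13).
The mode of a Gamma(a, b) with a ≥ 1 (shape–rate) is (a−1)/b = 57/13 ≈ 4.385.

λ̂_MAP = 4.385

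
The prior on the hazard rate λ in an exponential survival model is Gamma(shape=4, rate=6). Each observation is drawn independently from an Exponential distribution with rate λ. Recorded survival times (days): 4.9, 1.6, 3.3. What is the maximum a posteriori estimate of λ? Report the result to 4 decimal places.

The Exponential(rate=λ) likelihood is ∝ λ^n e^(−λΣtᵢ). Here n = 3 and Σtᵢ = 4.9 + 1.6 + 3.3 = 9.8.
Posterior ∝ λ^3e^(−6λ) · λ^3e^(−9.8λ) = λ^6e^(−15.8λ), i.e. Gamma(7, 15.8).
Mode = (a−1)/b = 6/15.8 ≈ 0.3797.

λ̂_MAP = 0.3797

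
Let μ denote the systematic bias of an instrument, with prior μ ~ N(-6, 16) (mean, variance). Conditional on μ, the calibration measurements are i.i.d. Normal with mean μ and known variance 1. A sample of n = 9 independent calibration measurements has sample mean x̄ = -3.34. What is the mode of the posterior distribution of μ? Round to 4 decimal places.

n = 9, x̄ = -3.34.
For a Normal prior and Normal likelihood with known variance, the posterior is Normal; its mode equals its mean, the precision-weighted average.
Prior precision 1/σ₀² = 1/16 = 0.0625; data precision n/σ² = 9/1 = 9.
μ̂ = (0.0625·(-6) + 9·(-3.34)) / (0.0625 + 9) = (-30.435)/9.0625 = -12174/3625 ≈ -3.3583.

μ̂_MAP = -3.3583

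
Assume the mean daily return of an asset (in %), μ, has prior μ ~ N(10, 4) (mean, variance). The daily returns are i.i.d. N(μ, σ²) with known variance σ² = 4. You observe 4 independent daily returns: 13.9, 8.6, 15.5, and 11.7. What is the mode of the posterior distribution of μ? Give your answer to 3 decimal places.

μ̂_MAP = 11.940

n = 4; x̄ = (13.9 + 8.6 + 15.5 + 11.7)/4 = 49.7/4 = 12.425.
For a Normal prior and Normal likelihood with known variance, the posterior is Normal; its mode equals its mean, the precision-weighted average.
Prior precision 1/σ₀² = 1/4 = 0.25; data precision n/σ² = 4/4 = 1.
μ̂ = (0.25·10 + 1·12.425) / (0.25 + 1) = 14.925/1.25 = 11.940.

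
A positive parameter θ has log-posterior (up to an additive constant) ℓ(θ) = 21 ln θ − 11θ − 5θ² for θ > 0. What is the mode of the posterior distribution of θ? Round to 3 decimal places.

θ̂_MAP = 1.000

ℓ'(θ) = 21/θ − 11 − 10θ. Setting this to zero and multiplying by θ: 10θ² + 11θ − 21 = 0.
θ = (−11 + √(11² + 4·10·21)) / (2·10) = (−11 + √961) / 20 = (−11 + 31)/20 = 1.
ℓ''(θ) = −21/θ² − 10 < 0, confirming a maximum.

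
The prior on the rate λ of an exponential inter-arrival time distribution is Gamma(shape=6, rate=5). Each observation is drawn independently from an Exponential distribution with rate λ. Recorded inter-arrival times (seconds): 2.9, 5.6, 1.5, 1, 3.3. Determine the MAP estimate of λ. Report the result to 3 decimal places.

The Exponential(rate=λ) likelihood is ∝ λ^n e^(−λΣtᵢ). Here n = 5 and Σtᵢ = 2.9 + 5.6 + 1.5 + 1 + 3.3 = 14.3.
Posterior ∝ λ^5e^(−5λ) · λ^5e^(−14.3λ) = λ^10e^(−19.3λ), i.e. Gamma(11, 19.3).
Mode = (a−1)/b = 10/19.3 ≈ 0.518.

λ̂_MAP = 0.518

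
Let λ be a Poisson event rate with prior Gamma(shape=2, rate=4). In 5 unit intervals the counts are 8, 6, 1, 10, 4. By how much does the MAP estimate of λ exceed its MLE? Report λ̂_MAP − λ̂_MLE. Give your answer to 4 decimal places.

MAP − MLE = -2.4667

Σxᵢ = 29. Posterior is Gamma(31, 9); MAP = (31−1)/9 = 30/9 ≈ 3.33333.
MLE = x̄ = 29/5 ≈ 5.80000.
Difference = 30/9 − 29/5 = -37/15 ≈ -2.4667.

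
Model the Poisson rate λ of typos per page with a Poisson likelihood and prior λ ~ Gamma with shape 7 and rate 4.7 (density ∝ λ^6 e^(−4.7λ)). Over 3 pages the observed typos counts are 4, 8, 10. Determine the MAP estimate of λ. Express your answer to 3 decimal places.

λ̂_MAP = 3.636

Σxᵢ = 4+8+10 = 22, with n = 3.
Posterior ∝ λ^6e^(−4.7λ) · λ^22e^(−3λ) = λ^28e^(−7.7λ), i.e. Gamma(shape=29, rate=7.7).
The mode of a Gamma(a, b) with a ≥ 1 (shape–rate) is (a−1)/b = 28/7.7 ≈ 3.636.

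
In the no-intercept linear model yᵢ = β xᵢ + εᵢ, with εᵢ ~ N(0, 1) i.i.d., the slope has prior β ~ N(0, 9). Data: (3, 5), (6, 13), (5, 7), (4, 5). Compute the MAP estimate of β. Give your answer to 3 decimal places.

β̂_MAP = 1.719

log p(β | y) = −Σ(yᵢ − βxᵢ)²/(2·1) − β²/(2·9) + const.
Setting the derivative to zero: Σxᵢ(yᵢ − βxᵢ)/1 − β/9 = 0, so β = Σxᵢyᵢ / (Σxᵢ² + σ²/τ²).
Σxᵢyᵢ = 3·5 + 6·13 + 5·7 + 4·5 = 148; Σxᵢ² = 86; σ²/τ² = 1/9.
β̂_MAP = 148 / (86 + 1/9) = 148/(775/9) = 1332/775 ≈ 1.719.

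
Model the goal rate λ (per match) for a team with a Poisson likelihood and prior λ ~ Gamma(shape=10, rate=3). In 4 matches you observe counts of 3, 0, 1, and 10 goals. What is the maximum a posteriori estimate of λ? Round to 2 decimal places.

λ̂_MAP = 3.29

Σxᵢ = 3+0+1+10 = 14, with n = 4.
Posterior ∝ λ^9e^(−3λ) · λ^14e^(−4λ) = λ^23e^(−7λ), i.e. Gamma(shape=24, rate=7).
The mode of a Gamma(a, b) with a ≥ 1 (shape–rate) is (a−1)/b = 23/7 ≈ 3.29.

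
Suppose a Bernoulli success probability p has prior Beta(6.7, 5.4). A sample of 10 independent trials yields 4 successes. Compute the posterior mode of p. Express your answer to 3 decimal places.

p̂_MAP = 0.483

Prior: Beta(6.7, 5.4).
Data: 4 successes in 10 trials. The binomial likelihood contributes p^4(1−p)^6, so the posterior is Beta(6.7+4, 5.4+6) = Beta(10.7, 11.4).
For Beta(a, b) with a, b > 1 the mode is (a−1)/(a+b−2) = 9.7/20.1 ≈ 0.483.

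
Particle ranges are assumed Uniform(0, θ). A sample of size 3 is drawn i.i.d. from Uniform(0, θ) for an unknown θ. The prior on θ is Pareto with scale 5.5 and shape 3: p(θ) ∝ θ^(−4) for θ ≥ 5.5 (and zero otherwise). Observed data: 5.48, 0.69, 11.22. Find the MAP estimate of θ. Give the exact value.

The Uniform(0, θ) likelihood is θ^(−n) for θ ≥ max(xᵢ), zero otherwise. Here max(xᵢ) = 11.22.
Posterior ∝ θ^(−4) · θ^(−3) = θ^(−7) on θ ≥ max(5.5, 11.22) = 11.22.
This density is strictly decreasing in θ, so the posterior mode lies at the lower boundary of the support.

θ̂_MAP = 11.22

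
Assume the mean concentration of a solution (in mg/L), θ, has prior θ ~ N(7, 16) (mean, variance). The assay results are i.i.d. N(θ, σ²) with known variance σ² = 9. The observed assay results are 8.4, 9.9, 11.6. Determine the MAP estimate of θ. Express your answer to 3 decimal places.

θ̂_MAP = 9.498

n = 3; x̄ = (8.4 + 9.9 + 11.6)/3 = 29.9/3 = 299/30 ≈ 9.9667.
For a Normal prior and Normal likelihood with known variance, the posterior is Normal; its mode equals its mean, the precision-weighted average.
Prior precision 1/σ₀² = 1/16 = 0.0625; data precision n/σ² = 3/9 = 1/3.
θ̂ = (0.0625·7 + (1/3)·(299/30)) / (0.0625 + 1/3) = (2707/720)/(19/48) = 2707/285 ≈ 9.498.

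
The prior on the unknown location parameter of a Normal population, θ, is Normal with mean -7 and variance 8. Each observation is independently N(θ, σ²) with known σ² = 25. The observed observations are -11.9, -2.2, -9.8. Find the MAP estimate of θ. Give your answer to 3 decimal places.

θ̂_MAP = -7.473

n = 3; x̄ = ((-11.9) + (-2.2) + (-9.8))/3 = -23.9/3 = -239/30 ≈ -7.9667.
For a Normal prior and Normal likelihood with known variance, the posterior is Normal; its mode equals its mean, the precision-weighted average.
Prior precision 1/σ₀² = 1/8 = 0.125; data precision n/σ² = 3/25 = 0.12.
θ̂ = (0.125·(-7) + 0.12·(-239/30)) / (0.125 + 0.12) = (-1.831)/0.245 = -1831/245 ≈ -7.473.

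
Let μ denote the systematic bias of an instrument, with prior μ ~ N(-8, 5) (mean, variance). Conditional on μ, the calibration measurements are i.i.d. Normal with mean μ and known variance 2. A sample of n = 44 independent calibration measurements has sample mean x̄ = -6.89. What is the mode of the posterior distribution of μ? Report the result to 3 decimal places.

μ̂_MAP = -6.900

n = 44, x̄ = -6.89.
For a Normal prior and Normal likelihood with known variance, the posterior is Normal; its mode equals its mean, the precision-weighted average.
Prior precision 1/σ₀² = 1/5 = 0.2; data precision n/σ² = 44/2 = 22.
μ̂ = (0.2·(-8) + 22·(-6.89)) / (0.2 + 22) = (-153.18)/22.2 = -6.900.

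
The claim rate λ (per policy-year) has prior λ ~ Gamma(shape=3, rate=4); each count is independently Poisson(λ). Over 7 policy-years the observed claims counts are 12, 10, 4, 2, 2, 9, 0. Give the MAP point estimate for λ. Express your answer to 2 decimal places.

λ̂_MAP = 3.73

Σxᵢ = 12+10+4+2+2+9+0 = 39, with n = 7.
Posterior ∝ λ^2e^(−4λ) · λ^39e^(−7λ) = λ^41e^(−11λ), i.e. Gamma(shape=42, rate=11).
The mode of a Gamma(a, b) with a ≥ 1 (shape–rate) is (a−1)/b = 41/11 ≈ 3.73.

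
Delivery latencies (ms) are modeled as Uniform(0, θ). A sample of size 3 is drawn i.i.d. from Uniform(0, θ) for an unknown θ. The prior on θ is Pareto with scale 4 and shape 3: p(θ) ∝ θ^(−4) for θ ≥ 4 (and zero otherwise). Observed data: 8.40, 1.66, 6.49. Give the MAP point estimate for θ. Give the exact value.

θ̂_MAP = 8.40

The Uniform(0, θ) likelihood is θ^(−n) for θ ≥ max(xᵢ), zero otherwise. Here max(xᵢ) = 8.40.
Posterior ∝ θ^(−4) · θ^(−3) = θ^(−7) on θ ≥ max(4, 8.40) = 8.40.
This density is strictly decreasing in θ, so the posterior mode lies at the lower boundary of the support.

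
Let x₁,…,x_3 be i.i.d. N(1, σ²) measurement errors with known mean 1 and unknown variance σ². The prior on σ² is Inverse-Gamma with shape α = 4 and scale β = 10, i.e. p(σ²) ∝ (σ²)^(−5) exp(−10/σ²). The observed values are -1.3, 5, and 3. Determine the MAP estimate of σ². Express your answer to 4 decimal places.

Sum of squared deviations about the known mean: SS = (-1.3−1)² + (5−1)² + (3−1)² = 25.29.
The Normal likelihood contributes (σ²)^(−n/2) exp(−SS/(2σ²)), so the posterior is Inverse-Gamma(α + n/2, β + SS/2) = Inverse-Gamma(5.5, 22.645).
The mode of Inverse-Gamma(a, b) is b/(a+1) = 22.645/6.5 ≈ 3.4838.

σ̂²_MAP = 3.4838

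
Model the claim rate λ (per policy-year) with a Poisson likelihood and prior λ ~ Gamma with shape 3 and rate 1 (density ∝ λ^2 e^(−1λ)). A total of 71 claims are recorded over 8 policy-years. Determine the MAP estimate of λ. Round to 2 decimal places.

Σxᵢ = 71, n = 8.
Posterior ∝ λ^2e^(−1λ) · λ^71e^(−8λ) = λ^73e^(−9λ), i.e. Gamma(shape=74, rate=9).
The mode of a Gamma(a, b) with a ≥ 1 (shape–rate) is (a−1)/b = 73/9 ≈ 8.11.

λ̂_MAP = 8.11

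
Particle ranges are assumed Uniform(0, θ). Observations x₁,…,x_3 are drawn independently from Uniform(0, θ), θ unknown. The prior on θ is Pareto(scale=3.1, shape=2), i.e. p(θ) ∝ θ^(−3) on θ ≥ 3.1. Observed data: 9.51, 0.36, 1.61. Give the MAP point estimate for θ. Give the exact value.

The Uniform(0, θ) likelihood is θ^(−n) for θ ≥ max(xᵢ), zero otherwise. Here max(xᵢ) = 9.51.
Posterior ∝ θ^(−3) · θ^(−3) = θ^(−6) on θ ≥ max(3.1, 9.51) = 9.51.
This density is strictly decreasing in θ, so the posterior mode lies at the lower boundary of the support.

θ̂_MAP = 9.51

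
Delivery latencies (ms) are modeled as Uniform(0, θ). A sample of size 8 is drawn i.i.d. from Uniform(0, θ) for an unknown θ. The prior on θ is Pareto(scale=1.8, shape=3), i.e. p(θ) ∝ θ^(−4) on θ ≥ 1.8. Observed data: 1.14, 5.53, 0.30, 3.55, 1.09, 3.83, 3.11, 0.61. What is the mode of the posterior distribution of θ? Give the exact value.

The Uniform(0, θ) likelihood is θ^(−n) for θ ≥ max(xᵢ), zero otherwise. Here max(xᵢ) = 5.53.
Posterior ∝ θ^(−4) · θ^(−8) = θ^(−12) on θ ≥ max(1.8, 5.53) = 5.53.
This density is strictly decreasing in θ, so the posterior mode lies at the lower boundary of the support.

θ̂_MAP = 5.53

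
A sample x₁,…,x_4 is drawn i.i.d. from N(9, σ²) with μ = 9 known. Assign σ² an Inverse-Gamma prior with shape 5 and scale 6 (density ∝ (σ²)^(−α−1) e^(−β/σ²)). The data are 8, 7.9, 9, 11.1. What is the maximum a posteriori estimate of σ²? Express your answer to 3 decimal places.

σ̂²_MAP = 1.164

Sum of squared deviations about the known mean: SS = (8−9)² + (7.9−9)² + (9−9)² + (11.1−9)² = 6.62.
The Normal likelihood contributes (σ²)^(−n/2) exp(−SS/(2σ²)), so the posterior is Inverse-Gamma(α + n/2, β + SS/2) = Inverse-Gamma(7, 9.31).
The mode of Inverse-Gamma(a, b) is b/(a+1) = 9.31/8 ≈ 1.164.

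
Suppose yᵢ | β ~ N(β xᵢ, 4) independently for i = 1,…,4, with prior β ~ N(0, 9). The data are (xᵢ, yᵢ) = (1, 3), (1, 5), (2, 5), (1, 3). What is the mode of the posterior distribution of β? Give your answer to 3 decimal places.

log p(β | y) = −Σ(yᵢ − βxᵢ)²/(2·4) − β²/(2·9) + const.
Setting the derivative to zero: Σxᵢ(yᵢ − βxᵢ)/4 − β/9 = 0, so β = Σxᵢyᵢ / (Σxᵢ² + σ²/τ²).
Σxᵢyᵢ = 1·3 + 1·5 + 2·5 + 1·3 = 21; Σxᵢ² = 7; σ²/τ² = 4/9.
β̂_MAP = 21 / (7 + 4/9) = 21/(67/9) = 189/67 ≈ 2.821.

β̂_MAP = 2.821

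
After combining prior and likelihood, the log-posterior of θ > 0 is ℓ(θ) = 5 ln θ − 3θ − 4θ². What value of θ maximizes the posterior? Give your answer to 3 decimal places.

θ̂_MAP = 0.625

ℓ'(θ) = 5/θ − 3 − 8θ. Setting this to zero and multiplying by θ: 8θ² + 3θ − 5 = 0.
θ = (−3 + √(3² + 4·8·5)) / (2·8) = (−3 + √169) / 16 = (−3 + 13)/16 = 5/8.
ℓ''(θ) = −5/θ² − 8 < 0, confirming a maximum.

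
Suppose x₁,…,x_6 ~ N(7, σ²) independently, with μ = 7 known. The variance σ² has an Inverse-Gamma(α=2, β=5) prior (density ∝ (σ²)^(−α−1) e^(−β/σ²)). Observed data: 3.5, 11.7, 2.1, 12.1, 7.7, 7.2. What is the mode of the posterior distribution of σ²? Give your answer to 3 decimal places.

Sum of squared deviations about the known mean: SS = (3.5−7)² + (11.7−7)² + (2.1−7)² + (12.1−7)² + (7.7−7)² + (7.2−7)² = 84.89.
The Normal likelihood contributes (σ²)^(−n/2) exp(−SS/(2σ²)), so the posterior is Inverse-Gamma(α + n/2, β + SS/2) = Inverse-Gamma(5, 47.445).
The mode of Inverse-Gamma(a, b) is b/(a+1) = 47.445/6 ≈ 7.908.

σ̂²_MAP = 7.908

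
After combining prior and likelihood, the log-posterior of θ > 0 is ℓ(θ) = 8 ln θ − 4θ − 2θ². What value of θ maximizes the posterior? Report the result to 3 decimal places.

θ̂_MAP = 1.000

ℓ'(θ) = 8/θ − 4 − 4θ. Setting this to zero and multiplying by θ: 4θ² + 4θ − 8 = 0.
θ = (−4 + √(4² + 4·4·8)) / (2·4) = (−4 + √144) / 8 = (−4 + 12)/8 = 1.
ℓ''(θ) = −8/θ² − 4 < 0, confirming a maximum.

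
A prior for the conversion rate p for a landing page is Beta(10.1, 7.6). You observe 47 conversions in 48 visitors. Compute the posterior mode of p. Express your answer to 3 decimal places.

p̂_MAP = 0.881

Prior: Beta(10.1, 7.6).
Data: 47 successes in 48 trials. The binomial likelihood contributes p^47(1−p)^1, so the posterior is Beta(10.1+47, 7.6+1) = Beta(57.1, 8.6).
For Beta(a, b) with a, b > 1 the mode is (a−1)/(a+b−2) = 56.1/63.7 ≈ 0.881.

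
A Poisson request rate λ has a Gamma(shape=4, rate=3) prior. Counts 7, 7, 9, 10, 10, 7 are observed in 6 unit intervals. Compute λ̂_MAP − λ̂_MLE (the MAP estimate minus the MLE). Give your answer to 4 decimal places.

MAP − MLE = -2.4444

Σxᵢ = 50. Posterior is Gamma(54, 9); MAP = (54−1)/9 = 53/9 ≈ 5.88889.
MLE = x̄ = 50/6 ≈ 8.33333.
Difference = 53/9 − 50/6 = -22/9 ≈ -2.4444.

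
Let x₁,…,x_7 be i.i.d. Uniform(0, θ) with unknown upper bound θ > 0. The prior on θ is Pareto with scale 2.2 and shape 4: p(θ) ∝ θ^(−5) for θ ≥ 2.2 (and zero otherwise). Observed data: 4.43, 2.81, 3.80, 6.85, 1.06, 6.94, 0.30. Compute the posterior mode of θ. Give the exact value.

The Uniform(0, θ) likelihood is θ^(−n) for θ ≥ max(xᵢ), zero otherwise. Here max(xᵢ) = 6.94.
Posterior ∝ θ^(−5) · θ^(−7) = θ^(−12) on θ ≥ max(2.2, 6.94) = 6.94.
This density is strictly decreasing in θ, so the posterior mode lies at the lower boundary of the support.

θ̂_MAP = 6.94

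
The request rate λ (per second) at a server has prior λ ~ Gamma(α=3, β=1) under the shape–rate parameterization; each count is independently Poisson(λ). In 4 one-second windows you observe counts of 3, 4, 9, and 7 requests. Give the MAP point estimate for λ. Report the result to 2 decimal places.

Σxᵢ = 3+4+9+7 = 23, with n = 4.
Posterior ∝ λ^2e^(−1λ) · λ^23e^(−4λ) = λ^25e^(−5λ), i.e. Gamma(shape=26, rate=5).
The mode of a Gamma(a, b) with a ≥ 1 (shape–rate) is (a−1)/b = 25/5 ≈ 5.00.

λ̂_MAP = 5.00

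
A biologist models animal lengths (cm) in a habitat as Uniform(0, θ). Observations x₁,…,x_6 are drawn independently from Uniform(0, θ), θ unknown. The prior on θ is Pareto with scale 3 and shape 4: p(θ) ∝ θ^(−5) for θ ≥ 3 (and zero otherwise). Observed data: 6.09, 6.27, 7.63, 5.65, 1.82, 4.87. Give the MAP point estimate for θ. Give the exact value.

The Uniform(0, θ) likelihood is θ^(−n) for θ ≥ max(xᵢ), zero otherwise. Here max(xᵢ) = 7.63.
Posterior ∝ θ^(−5) · θ^(−6) = θ^(−11) on θ ≥ max(3, 7.63) = 7.63.
This density is strictly decreasing in θ, so the posterior mode lies at the lower boundary of the support.

θ̂_MAP = 7.63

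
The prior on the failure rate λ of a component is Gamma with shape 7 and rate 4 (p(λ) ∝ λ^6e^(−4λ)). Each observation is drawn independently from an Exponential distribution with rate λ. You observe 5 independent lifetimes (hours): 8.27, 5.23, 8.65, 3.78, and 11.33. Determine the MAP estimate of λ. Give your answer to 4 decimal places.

λ̂_MAP = 0.2666

The Exponential(rate=λ) likelihood is ∝ λ^n e^(−λΣtᵢ). Here n = 5 and Σtᵢ = 8.27 + 5.23 + 8.65 + 3.78 + 11.33 = 37.26.
Posterior ∝ λ^6e^(−4λ) · λ^5e^(−37.26λ) = λ^11e^(−41.26λ), i.e. Gamma(12, 41.26).
Mode = (a−1)/b = 11/41.26 ≈ 0.2666.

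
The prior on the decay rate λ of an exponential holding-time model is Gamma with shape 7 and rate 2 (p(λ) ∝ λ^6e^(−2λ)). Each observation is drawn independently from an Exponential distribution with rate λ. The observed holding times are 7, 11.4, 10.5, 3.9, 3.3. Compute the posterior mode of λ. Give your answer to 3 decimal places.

The Exponential(rate=λ) likelihood is ∝ λ^n e^(−λΣtᵢ). Here n = 5 and Σtᵢ = 7 + 11.4 + 10.5 + 3.9 + 3.3 = 36.1.
Posterior ∝ λ^6e^(−2λ) · λ^5e^(−36.1λ) = λ^11e^(−38.1λ), i.e. Gamma(12, 38.1).
Mode = (a−1)/b = 11/38.1 ≈ 0.289.

λ̂_MAP = 0.289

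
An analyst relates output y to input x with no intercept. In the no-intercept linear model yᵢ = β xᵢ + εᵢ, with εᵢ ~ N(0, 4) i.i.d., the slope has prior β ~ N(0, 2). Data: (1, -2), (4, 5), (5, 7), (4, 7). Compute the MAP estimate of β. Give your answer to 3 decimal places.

β̂_MAP = 1.350

log p(β | y) = −Σ(yᵢ − βxᵢ)²/(2·4) − β²/(2·2) + const.
Setting the derivative to zero: Σxᵢ(yᵢ − βxᵢ)/4 − β/2 = 0, so β = Σxᵢyᵢ / (Σxᵢ² + σ²/τ²).
Σxᵢyᵢ = 1·(-2) + 4·5 + 5·7 + 4·7 = 81; Σxᵢ² = 58; σ²/τ² = 2.
β̂_MAP = 81 / (58 + 2) = 81/60 ≈ 1.350.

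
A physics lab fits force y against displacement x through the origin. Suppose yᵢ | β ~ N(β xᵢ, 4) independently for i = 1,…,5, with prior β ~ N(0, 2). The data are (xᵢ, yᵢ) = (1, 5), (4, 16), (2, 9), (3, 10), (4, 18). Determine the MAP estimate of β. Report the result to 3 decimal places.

β̂_MAP = 3.938

log p(β | y) = −Σ(yᵢ − βxᵢ)²/(2·4) − β²/(2·2) + const.
Setting the derivative to zero: Σxᵢ(yᵢ − βxᵢ)/4 − β/2 = 0, so β = Σxᵢyᵢ / (Σxᵢ² + σ²/τ²).
Σxᵢyᵢ = 1·5 + 4·16 + 2·9 + 3·10 + 4·18 = 189; Σxᵢ² = 46; σ²/τ² = 2.
β̂_MAP = 189 / (46 + 2) = 189/48 ≈ 3.938.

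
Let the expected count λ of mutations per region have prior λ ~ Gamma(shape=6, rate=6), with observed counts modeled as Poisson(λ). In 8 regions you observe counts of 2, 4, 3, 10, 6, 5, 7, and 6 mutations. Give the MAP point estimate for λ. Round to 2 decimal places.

Σxᵢ = 2+4+3+10+6+5+7+6 = 43, with n = 8.
Posterior ∝ λ^5e^(−6λ) · λ^43e^(−8λ) = λ^48e^(−14λ), i.e. Gamma(shape=49, rate=14).
The mode of a Gamma(a, b) with a ≥ 1 (shape–rate) is (a−1)/b = 48/14 ≈ 3.43.

λ̂_MAP = 3.43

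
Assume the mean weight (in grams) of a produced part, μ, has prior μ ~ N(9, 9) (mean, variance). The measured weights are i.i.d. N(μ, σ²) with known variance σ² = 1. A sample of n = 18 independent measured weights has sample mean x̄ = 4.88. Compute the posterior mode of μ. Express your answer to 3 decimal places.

μ̂_MAP = 4.905

n = 18, x̄ = 4.88.
For a Normal prior and Normal likelihood with known variance, the posterior is Normal; its mode equals its mean, the precision-weighted average.
Prior precision 1/σ₀² = 1/9; data precision n/σ² = 18/1 = 18.
μ̂ = ((1/9)·9 + 18·4.88) / (1/9 + 18) = 88.84/(163/9) = 19989/4075 ≈ 4.905.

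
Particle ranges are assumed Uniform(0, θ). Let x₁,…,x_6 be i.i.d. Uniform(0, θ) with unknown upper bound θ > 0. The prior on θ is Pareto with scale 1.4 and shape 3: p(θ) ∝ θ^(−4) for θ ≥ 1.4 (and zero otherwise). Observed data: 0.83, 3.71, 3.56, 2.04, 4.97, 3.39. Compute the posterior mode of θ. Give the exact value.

The Uniform(0, θ) likelihood is θ^(−n) for θ ≥ max(xᵢ), zero otherwise. Here max(xᵢ) = 4.97.
Posterior ∝ θ^(−4) · θ^(−6) = θ^(−10) on θ ≥ max(1.4, 4.97) = 4.97.
This density is strictly decreasing in θ, so the posterior mode lies at the lower boundary of the support.

θ̂_MAP = 4.97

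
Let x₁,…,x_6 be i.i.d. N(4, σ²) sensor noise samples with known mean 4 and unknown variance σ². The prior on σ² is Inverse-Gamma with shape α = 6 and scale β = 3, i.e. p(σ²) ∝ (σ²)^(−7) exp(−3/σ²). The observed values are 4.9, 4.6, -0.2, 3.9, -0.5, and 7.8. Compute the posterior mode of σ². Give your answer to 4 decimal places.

σ̂²_MAP = 2.9755

Sum of squared deviations about the known mean: SS = (4.9−4)² + (4.6−4)² + (-0.2−4)² + (3.9−4)² + (-0.5−4)² + (7.8−4)² = 53.51.
The Normal likelihood contributes (σ²)^(−n/2) exp(−SS/(2σ²)), so the posterior is Inverse-Gamma(α + n/2, β + SS/2) = Inverse-Gamma(9, 29.755).
The mode of Inverse-Gamma(a, b) is b/(a+1) = 29.755/10 ≈ 2.9755.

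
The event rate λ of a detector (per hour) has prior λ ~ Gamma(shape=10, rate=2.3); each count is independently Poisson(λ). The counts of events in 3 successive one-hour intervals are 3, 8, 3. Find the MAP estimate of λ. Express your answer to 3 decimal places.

λ̂_MAP = 4.340

Σxᵢ = 3+8+3 = 14, with n = 3.
Posterior ∝ λ^9e^(−2.3λ) · λ^14e^(−3λ) = λ^23e^(−5.3λ), i.e. Gamma(shape=24, rate=5.3).
The mode of a Gamma(a, b) with a ≥ 1 (shape–rate) is (a−1)/b = 23/5.3 ≈ 4.340.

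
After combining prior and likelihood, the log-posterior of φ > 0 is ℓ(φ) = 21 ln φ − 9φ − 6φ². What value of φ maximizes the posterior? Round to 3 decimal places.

ℓ'(φ) = 21/φ − 9 − 12φ. Setting this to zero and multiplying by φ: 12φ² + 9φ − 21 = 0.
φ = (−9 + √(9² + 4·12·21)) / (2·12) = (−9 + √1089) / 24 = (−9 + 33)/24 = 1.
ℓ''(φ) = −21/φ² − 12 < 0, confirming a maximum.

φ̂_MAP = 1.000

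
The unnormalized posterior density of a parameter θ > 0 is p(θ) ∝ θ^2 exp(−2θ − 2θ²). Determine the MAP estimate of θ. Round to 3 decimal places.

ℓ'(θ) = 2/θ − 2 − 4θ. Setting this to zero and multiplying by θ: 4θ² + 2θ − 2 = 0.
θ = (−2 + √(2² + 4·4·2)) / (2·4) = (−2 + √36) / 8 = (−2 + 6)/8 = 1/2.
ℓ''(θ) = −2/θ² − 4 < 0, confirming a maximum.

θ̂_MAP = 0.500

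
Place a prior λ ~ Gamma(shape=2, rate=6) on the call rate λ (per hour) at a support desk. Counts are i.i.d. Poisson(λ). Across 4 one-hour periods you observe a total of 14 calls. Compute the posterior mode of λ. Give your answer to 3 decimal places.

Σxᵢ = 14, n = 4.
Posterior ∝ λe^(−6λ) · λ^14e^(−4λ) = λ^15e^(−10λ), i.e. Gamma(shape=16, rate=10).
The mode of a Gamma(a, b) with a ≥ 1 (shape–rate) is (a−1)/b = 15/10 ≈ 1.500.

λ̂_MAP = 1.500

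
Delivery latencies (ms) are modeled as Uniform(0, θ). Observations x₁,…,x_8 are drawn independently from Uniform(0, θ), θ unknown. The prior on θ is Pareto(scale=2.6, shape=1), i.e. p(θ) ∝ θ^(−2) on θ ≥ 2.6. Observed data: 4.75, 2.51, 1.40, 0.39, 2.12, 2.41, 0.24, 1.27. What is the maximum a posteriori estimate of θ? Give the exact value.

θ̂_MAP = 4.75

The Uniform(0, θ) likelihood is θ^(−n) for θ ≥ max(xᵢ), zero otherwise. Here max(xᵢ) = 4.75.
Posterior ∝ θ^(−2) · θ^(−8) = θ^(−10) on θ ≥ max(2.6, 4.75) = 4.75.
This density is strictly decreasing in θ, so the posterior mode lies at the lower boundary of the support.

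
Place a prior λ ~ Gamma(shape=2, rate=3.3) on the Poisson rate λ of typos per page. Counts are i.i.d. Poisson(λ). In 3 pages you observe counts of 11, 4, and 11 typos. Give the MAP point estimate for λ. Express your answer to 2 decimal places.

Σxᵢ = 11+4+11 = 26, with n = 3.
Posterior ∝ λe^(−3.3λ) · λ^26e^(−3λ) = λ^27e^(−6.3λ), i.e. Gamma(shape=28, rate=6.3).
The mode of a Gamma(a, b) with a ≥ 1 (shape–rate) is (a−1)/b = 27/6.3 ≈ 4.29.

λ̂_MAP = 4.29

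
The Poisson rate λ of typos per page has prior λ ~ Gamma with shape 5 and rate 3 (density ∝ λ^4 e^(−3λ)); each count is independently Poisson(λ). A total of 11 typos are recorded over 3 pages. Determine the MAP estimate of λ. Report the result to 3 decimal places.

Σxᵢ = 11, n = 3.
Posterior ∝ λ^4e^(−3λ) · λ^11e^(−3λ) = λ^15e^(−6λ), i.e. Gamma(shape=16, rate=6).
The mode of a Gamma(a, b) with a ≥ 1 (shape–rate) is (a−1)/b = 15/6 ≈ 2.500.

λ̂_MAP = 2.500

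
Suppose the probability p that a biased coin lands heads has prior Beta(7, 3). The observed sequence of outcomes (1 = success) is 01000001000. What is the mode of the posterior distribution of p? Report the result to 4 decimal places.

Prior: Beta(7, 3).
Data: 2 successes in 11 trials (from the sequence). The binomial likelihood contributes p^2(1−p)^9, so the posterior is Beta(7+2, 3+9) = Beta(9, 12).
For Beta(a, b) with a, b > 1 the mode is (a−1)/(a+b−2) = 8/19 ≈ 0.4211.

p̂_MAP = 0.4211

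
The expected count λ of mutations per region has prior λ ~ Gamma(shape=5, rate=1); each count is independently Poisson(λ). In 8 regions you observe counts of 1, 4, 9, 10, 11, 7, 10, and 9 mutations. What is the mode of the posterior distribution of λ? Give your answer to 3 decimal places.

Σxᵢ = 1+4+9+10+11+7+10+9 = 61, with n = 8.
Posterior ∝ λ^4e^(−1λ) · λ^61e^(−8λ) = λ^65e^(−9λ), i.e. Gamma(shape=66, rate=9).
The mode of a Gamma(a, b) with a ≥ 1 (shape–rate) is (a−1)/b = 65/9 ≈ 7.222.

λ̂_MAP = 7.222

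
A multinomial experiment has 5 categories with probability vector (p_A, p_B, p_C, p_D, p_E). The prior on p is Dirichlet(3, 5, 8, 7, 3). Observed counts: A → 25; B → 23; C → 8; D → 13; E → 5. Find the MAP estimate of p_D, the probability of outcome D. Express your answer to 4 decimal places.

The posterior is Dirichlet(αᵢ + nᵢ) = Dirichlet(28, 28, 16, 20, 8).
For a Dirichlet(a₁,…,a_K) with all aᵢ > 1, the mode has j-th component (aⱼ − 1)/(Σaᵢ − K).
Here Σaᵢ = 100 and K = 5, so p_D = (20 − 1)/(100 − 5) = 19/95 ≈ 0.2000.

MAP estimate of p_D = 0.2000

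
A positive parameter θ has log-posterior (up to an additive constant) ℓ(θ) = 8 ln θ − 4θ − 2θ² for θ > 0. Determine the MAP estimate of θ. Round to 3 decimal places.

θ̂_MAP = 1.000

ℓ'(θ) = 8/θ − 4 − 4θ. Setting this to zero and multiplying by θ: 4θ² + 4θ − 8 = 0.
θ = (−4 + √(4² + 4·4·8)) / (2·4) = (−4 + √144) / 8 = (−4 + 12)/8 = 1.
ℓ''(θ) = −8/θ² − 4 < 0, confirming a maximum.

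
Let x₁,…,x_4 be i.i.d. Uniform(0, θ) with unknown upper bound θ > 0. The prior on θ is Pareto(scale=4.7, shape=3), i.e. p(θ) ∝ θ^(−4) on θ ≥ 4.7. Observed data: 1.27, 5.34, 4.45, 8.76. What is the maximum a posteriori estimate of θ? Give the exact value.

The Uniform(0, θ) likelihood is θ^(−n) for θ ≥ max(xᵢ), zero otherwise. Here max(xᵢ) = 8.76.
Posterior ∝ θ^(−4) · θ^(−4) = θ^(−8) on θ ≥ max(4.7, 8.76) = 8.76.
This density is strictly decreasing in θ, so the posterior mode lies at the lower boundary of the support.

θ̂_MAP = 8.76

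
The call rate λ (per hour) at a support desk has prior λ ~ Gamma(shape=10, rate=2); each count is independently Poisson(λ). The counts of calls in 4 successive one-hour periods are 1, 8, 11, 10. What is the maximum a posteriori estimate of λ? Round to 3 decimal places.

λ̂_MAP = 6.500

Σxᵢ = 1+8+11+10 = 30, with n = 4.
Posterior ∝ λ^9e^(−2λ) · λ^30e^(−4λ) = λ^39e^(−6λ), i.e. Gamma(shape=40, rate=6).
The mode of a Gamma(a, b) with a ≥ 1 (shape–rate) is (a−1)/b = 39/6 ≈ 6.500.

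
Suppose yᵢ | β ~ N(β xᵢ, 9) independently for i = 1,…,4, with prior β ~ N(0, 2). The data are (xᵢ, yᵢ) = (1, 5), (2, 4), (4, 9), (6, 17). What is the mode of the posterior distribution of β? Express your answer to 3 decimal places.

β̂_MAP = 2.455

log p(β | y) = −Σ(yᵢ − βxᵢ)²/(2·9) − β²/(2·2) + const.
Setting the derivative to zero: Σxᵢ(yᵢ − βxᵢ)/9 − β/2 = 0, so β = Σxᵢyᵢ / (Σxᵢ² + σ²/τ²).
Σxᵢyᵢ = 1·5 + 2·4 + 4·9 + 6·17 = 151; Σxᵢ² = 57; σ²/τ² = 4.5.
β̂_MAP = 151 / (57 + 4.5) = 151/61.5 ≈ 2.455.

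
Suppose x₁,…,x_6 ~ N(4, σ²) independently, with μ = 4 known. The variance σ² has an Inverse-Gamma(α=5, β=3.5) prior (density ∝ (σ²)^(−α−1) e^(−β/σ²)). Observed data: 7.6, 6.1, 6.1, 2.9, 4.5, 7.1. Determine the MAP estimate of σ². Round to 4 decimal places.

Sum of squared deviations about the known mean: SS = (7.6−4)² + (6.1−4)² + (6.1−4)² + (2.9−4)² + (4.5−4)² + (7.1−4)² = 32.85.
The Normal likelihood contributes (σ²)^(−n/2) exp(−SS/(2σ²)), so the posterior is Inverse-Gamma(α + n/2, β + SS/2) = Inverse-Gamma(8, 19.925).
The mode of Inverse-Gamma(a, b) is b/(a+1) = 19.925/9 ≈ 2.2139.

σ̂²_MAP = 2.2139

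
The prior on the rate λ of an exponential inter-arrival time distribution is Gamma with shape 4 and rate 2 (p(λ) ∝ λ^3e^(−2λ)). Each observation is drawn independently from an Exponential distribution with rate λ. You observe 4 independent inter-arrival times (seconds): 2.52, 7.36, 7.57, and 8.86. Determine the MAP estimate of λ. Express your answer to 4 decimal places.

The Exponential(rate=λ) likelihood is ∝ λ^n e^(−λΣtᵢ). Here n = 4 and Σtᵢ = 2.52 + 7.36 + 7.57 + 8.86 = 26.31.
Posterior ∝ λ^3e^(−2λ) · λ^4e^(−26.31λ) = λ^7e^(−28.31λ), i.e. Gamma(8, 28.31).
Mode = (a−1)/b = 7/28.31 ≈ 0.2473.

λ̂_MAP = 0.2473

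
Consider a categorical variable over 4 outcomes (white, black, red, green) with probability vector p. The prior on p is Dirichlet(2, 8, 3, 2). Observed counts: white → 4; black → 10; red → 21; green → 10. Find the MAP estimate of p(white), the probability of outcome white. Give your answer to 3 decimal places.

MAP estimate of p(white) = 0.089

The posterior is Dirichlet(αᵢ + nᵢ) = Dirichlet(6, 18, 24, 12).
For a Dirichlet(a₁,…,a_K) with all aᵢ > 1, the mode has j-th component (aⱼ − 1)/(Σaᵢ − K).
Here Σaᵢ = 60 and K = 4, so p(white) = (6 − 1)/(60 − 4) = 5/56 ≈ 0.089.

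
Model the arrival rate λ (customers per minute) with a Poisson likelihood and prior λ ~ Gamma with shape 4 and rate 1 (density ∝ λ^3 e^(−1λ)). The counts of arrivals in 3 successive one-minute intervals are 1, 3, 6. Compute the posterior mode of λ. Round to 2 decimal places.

λ̂_MAP = 3.25

Σxᵢ = 1+3+6 = 10, with n = 3.
Posterior ∝ λ^3e^(−1λ) · λ^10e^(−3λ) = λ^13e^(−4λ), i.e. Gamma(shape=14, rate=4).
The mode of a Gamma(a, b) with a ≥ 1 (shape–rate) is (a−1)/b = 13/4 ≈ 3.25.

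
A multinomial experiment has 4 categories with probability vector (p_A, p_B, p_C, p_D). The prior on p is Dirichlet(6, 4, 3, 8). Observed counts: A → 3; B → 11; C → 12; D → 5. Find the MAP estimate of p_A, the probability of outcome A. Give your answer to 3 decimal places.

The posterior is Dirichlet(αᵢ + nᵢ) = Dirichlet(9, 15, 15, 13).
For a Dirichlet(a₁,…,a_K) with all aᵢ > 1, the mode has j-th component (aⱼ − 1)/(Σaᵢ − K).
Here Σaᵢ = 52 and K = 4, so p_A = (9 − 1)/(52 − 4) = 8/48 ≈ 0.167.

MAP estimate of p_A = 0.167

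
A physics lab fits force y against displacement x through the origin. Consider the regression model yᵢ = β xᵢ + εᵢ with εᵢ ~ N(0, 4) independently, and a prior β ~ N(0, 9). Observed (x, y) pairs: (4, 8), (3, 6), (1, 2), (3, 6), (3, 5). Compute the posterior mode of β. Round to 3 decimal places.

β̂_MAP = 1.913

log p(β | y) = −Σ(yᵢ − βxᵢ)²/(2·4) − β²/(2·9) + const.
Setting the derivative to zero: Σxᵢ(yᵢ − βxᵢ)/4 − β/9 = 0, so β = Σxᵢyᵢ / (Σxᵢ² + σ²/τ²).
Σxᵢyᵢ = 4·8 + 3·6 + 1·2 + 3·6 + 3·5 = 85; Σxᵢ² = 44; σ²/τ² = 4/9.
β̂_MAP = 85 / (44 + 4/9) = 85/(400/9) = 153/80 ≈ 1.913.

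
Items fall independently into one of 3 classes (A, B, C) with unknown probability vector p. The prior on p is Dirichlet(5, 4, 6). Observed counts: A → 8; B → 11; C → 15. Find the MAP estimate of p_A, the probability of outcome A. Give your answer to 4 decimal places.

MAP estimate of p_A = 0.2609

The posterior is Dirichlet(αᵢ + nᵢ) = Dirichlet(13, 15, 21).
For a Dirichlet(a₁,…,a_K) with all aᵢ > 1, the mode has j-th component (aⱼ − 1)/(Σaᵢ − K).
Here Σaᵢ = 49 and K = 3, so p_A = (13 − 1)/(49 − 3) = 12/46 ≈ 0.2609.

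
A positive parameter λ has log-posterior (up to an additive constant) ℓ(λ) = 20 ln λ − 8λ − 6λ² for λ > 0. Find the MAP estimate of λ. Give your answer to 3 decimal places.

ℓ'(λ) = 20/λ − 8 − 12λ. Setting this to zero and multiplying by λ: 12λ² + 8λ − 20 = 0.
λ = (−8 + √(8² + 4·12·20)) / (2·12) = (−8 + √1024) / 24 = (−8 + 32)/24 = 1.
ℓ''(λ) = −20/λ² − 12 < 0, confirming a maximum.

λ̂_MAP = 1.000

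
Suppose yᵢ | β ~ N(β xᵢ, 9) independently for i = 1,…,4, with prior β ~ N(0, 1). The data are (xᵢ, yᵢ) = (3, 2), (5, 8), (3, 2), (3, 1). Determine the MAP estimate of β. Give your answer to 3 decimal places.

log p(β | y) = −Σ(yᵢ − βxᵢ)²/(2·9) − β²/(2·1) + const.
Setting the derivative to zero: Σxᵢ(yᵢ − βxᵢ)/9 − β/1 = 0, so β = Σxᵢyᵢ / (Σxᵢ² + σ²/τ²).
Σxᵢyᵢ = 3·2 + 5·8 + 3·2 + 3·1 = 55; Σxᵢ² = 52; σ²/τ² = 9.
β̂_MAP = 55 / (52 + 9) = 55/61 ≈ 0.902.

β̂_MAP = 0.902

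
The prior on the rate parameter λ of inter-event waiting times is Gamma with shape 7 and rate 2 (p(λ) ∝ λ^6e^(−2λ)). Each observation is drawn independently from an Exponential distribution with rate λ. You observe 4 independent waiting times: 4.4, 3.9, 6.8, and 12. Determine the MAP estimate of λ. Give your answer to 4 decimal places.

The Exponential(rate=λ) likelihood is ∝ λ^n e^(−λΣtᵢ). Here n = 4 and Σtᵢ = 4.4 + 3.9 + 6.8 + 12 = 27.1.
Posterior ∝ λ^6e^(−2λ) · λ^4e^(−27.1λ) = λ^10e^(−29.1λ), i.e. Gamma(11, 29.1).
Mode = (a−1)/b = 10/29.1 ≈ 0.3436.

λ̂_MAP = 0.3436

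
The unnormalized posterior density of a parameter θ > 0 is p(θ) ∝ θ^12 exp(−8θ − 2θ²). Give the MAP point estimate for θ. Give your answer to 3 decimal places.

θ̂_MAP = 1.000

ℓ'(θ) = 12/θ − 8 − 4θ. Setting this to zero and multiplying by θ: 4θ² + 8θ − 12 = 0.
θ = (−8 + √(8² + 4·4·12)) / (2·4) = (−8 + √256) / 8 = (−8 + 16)/8 = 1.
ℓ''(θ) = −12/θ² − 4 < 0, confirming a maximum.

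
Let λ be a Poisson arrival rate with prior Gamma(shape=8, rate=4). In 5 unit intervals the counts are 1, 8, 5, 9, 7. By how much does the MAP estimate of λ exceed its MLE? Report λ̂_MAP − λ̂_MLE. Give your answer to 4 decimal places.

Σxᵢ = 30. Posterior is Gamma(38, 9); MAP = (38−1)/9 = 37/9 ≈ 4.11111.
MLE = x̄ = 30/5 ≈ 6.00000.
Difference = 37/9 − 30/5 = -17/9 ≈ -1.8889.

MAP − MLE = -1.8889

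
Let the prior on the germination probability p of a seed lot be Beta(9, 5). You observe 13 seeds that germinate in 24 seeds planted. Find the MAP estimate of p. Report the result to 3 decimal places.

Prior: Beta(9, 5).
Data: 13 successes in 24 trials. The binomial likelihood contributes p^13(1−p)^11, so the posterior is Beta(9+13, 5+11) = Beta(22, 16).
For Beta(a, b) with a, b > 1 the mode is (a−1)/(a+b−2) = 21/36 ≈ 0.583.

p̂_MAP = 0.583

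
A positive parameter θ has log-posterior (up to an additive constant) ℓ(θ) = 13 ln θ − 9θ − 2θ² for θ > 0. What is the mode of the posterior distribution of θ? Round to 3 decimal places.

θ̂_MAP = 1.000

ℓ'(θ) = 13/θ − 9 − 4θ. Setting this to zero and multiplying by θ: 4θ² + 9θ − 13 = 0.
θ = (−9 + √(9² + 4·4·13)) / (2·4) = (−9 + √289) / 8 = (−9 + 17)/8 = 1.
ℓ''(θ) = −13/θ² − 4 < 0, confirming a maximum.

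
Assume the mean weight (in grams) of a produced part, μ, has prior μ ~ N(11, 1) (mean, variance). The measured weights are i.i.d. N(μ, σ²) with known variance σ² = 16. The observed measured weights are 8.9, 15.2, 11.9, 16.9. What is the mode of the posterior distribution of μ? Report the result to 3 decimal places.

n = 4; x̄ = (8.9 + 15.2 + 11.9 + 16.9)/4 = 52.9/4 = 13.225.
For a Normal prior and Normal likelihood with known variance, the posterior is Normal; its mode equals its mean, the precision-weighted average.
Prior precision 1/σ₀² = 1/1 = 1; data precision n/σ² = 4/16 = 0.25.
μ̂ = (1·11 + 0.25·13.225) / (1 + 0.25) = 14.30625/1.25 = 11.445.

μ̂_MAP = 11.445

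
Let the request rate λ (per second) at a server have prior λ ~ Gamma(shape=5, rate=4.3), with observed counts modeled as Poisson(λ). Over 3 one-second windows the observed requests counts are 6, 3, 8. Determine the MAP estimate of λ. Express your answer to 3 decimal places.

Σxᵢ = 6+3+8 = 17, with n = 3.
Posterior ∝ λ^4e^(−4.3λ) · λ^17e^(−3λ) = λ^21e^(−7.3λ), i.e. Gamma(shape=22, rate=7.3).
The mode of a Gamma(a, b) with a ≥ 1 (shape–rate) is (a−1)/b = 21/7.3 ≈ 2.877.

λ̂_MAP = 2.877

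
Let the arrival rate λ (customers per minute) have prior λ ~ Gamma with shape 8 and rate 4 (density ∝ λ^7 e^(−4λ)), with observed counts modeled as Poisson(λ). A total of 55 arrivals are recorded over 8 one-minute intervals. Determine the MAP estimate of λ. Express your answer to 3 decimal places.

Σxᵢ = 55, n = 8.
Posterior ∝ λ^7e^(−4λ) · λ^55e^(−8λ) = λ^62e^(−12λ), i.e. Gamma(shape=63, rate=12).
The mode of a Gamma(a, b) with a ≥ 1 (shape–rate) is (a−1)/b = 62/12 ≈ 5.167.

λ̂_MAP = 5.167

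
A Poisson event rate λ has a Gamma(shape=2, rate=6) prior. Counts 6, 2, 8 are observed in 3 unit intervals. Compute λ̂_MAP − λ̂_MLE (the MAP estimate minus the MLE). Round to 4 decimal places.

MAP − MLE = -3.4444

Σxᵢ = 16. Posterior is Gamma(18, 9); MAP = (18−1)/9 = 17/9 ≈ 1.88889.
MLE = x̄ = 16/3 ≈ 5.33333.
Difference = 17/9 − 16/3 = -31/9 ≈ -3.4444.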